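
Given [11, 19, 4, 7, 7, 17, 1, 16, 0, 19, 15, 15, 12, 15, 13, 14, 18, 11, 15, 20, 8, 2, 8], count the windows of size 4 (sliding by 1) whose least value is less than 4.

8

11 19 4 7 → min 4
19 4 7 7 → min 4
4 7 7 17 → min 4
7 7 17 1 → min 1  < 4 ✓
7 17 1 16 → min 1  < 4 ✓
17 1 16 0 → min 0  < 4 ✓
1 16 0 19 → min 0  < 4 ✓
16 0 19 15 → min 0  < 4 ✓
0 19 15 15 → min 0  < 4 ✓
19 15 15 12 → min 12
15 15 12 15 → min 12
15 12 15 13 → min 12
12 15 13 14 → min 12
15 13 14 18 → min 13
13 14 18 11 → min 11
14 18 11 15 → min 11
18 11 15 20 → min 11
11 15 20 8 → min 8
15 20 8 2 → min 2  < 4 ✓
20 8 2 8 → min 2  < 4 ✓
8 windows satisfy the condition.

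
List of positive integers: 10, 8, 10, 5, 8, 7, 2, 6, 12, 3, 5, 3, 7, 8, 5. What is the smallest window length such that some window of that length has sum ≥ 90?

add 10: running sum 10 < 90
add 8: running sum 18 < 90
add 10: running sum 28 < 90
add 5: running sum 33 < 90
add 8: running sum 41 < 90
add 7: running sum 48 < 90
add 2: running sum 50 < 90
add 6: running sum 56 < 90
add 12: running sum 68 < 90
add 3: running sum 71 < 90
add 5: running sum 76 < 90
add 3: running sum 79 < 90
add 7: running sum 86 < 90
end 13: [10, 8, 10, 5, 8, 7, 2, 6, 12, 3, 5, 3, 7, 8] sum 94, len 14
end 14: [10, 8, 10, 5, 8, 7, 2, 6, 12, 3, 5, 3, 7, 8, 5] sum 99, len 15
Shortest qualifying length: 14.

14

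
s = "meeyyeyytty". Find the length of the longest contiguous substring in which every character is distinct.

2

add m: [m] len 1
add e: [m, e] len 2
add e (repeat e, move left end past it): [e] len 1
add y: [e, y] len 2
add y (repeat y, move left end past it): [y] len 1
add e: [y, e] len 2
add y (repeat y, move left end past it): [e, y] len 2
add y (repeat y, move left end past it): [y] len 1
add t: [y, t] len 2
add t (repeat t, move left end past it): [t] len 1
add y: [t, y] len 2
Longest all-distinct length: 2.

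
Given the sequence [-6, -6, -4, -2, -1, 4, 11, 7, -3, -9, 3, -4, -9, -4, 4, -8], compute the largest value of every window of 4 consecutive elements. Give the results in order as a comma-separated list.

(-6, -6, -4, -2) → max -2
(-6, -4, -2, -1) → max -1
(-4, -2, -1, 4) → max 4
(-2, -1, 4, 11) → max 11
(-1, 4, 11, 7) → max 11
(4, 11, 7, -3) → max 11
(11, 7, -3, -9) → max 11
(7, -3, -9, 3) → max 7
(-3, -9, 3, -4) → max 3
(-9, 3, -4, -9) → max 3
(3, -4, -9, -4) → max 3
(-4, -9, -4, 4) → max 4
(-9, -4, 4, -8) → max 4

-2, -1, 4, 11, 11, 11, 11, 7, 3, 3, 3, 4, 4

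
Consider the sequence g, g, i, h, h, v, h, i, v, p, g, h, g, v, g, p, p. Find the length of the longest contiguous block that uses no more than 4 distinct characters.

9

add g: window [g] (1 distinct), len 1
add g: window [g, g] (1 distinct), len 2
add i: window [g, g, i] (2 distinct), len 3
add h: window [g, g, i, h] (3 distinct), len 4
add h: window [g, g, i, h, h] (3 distinct), len 5
add v: window [g, g, i, h, h, v] (4 distinct), len 6
add h: window [g, g, i, h, h, v, h] (4 distinct), len 7
add i: window [g, g, i, h, h, v, h, i] (4 distinct), len 8
add v: window [g, g, i, h, h, v, h, i, v] (4 distinct), len 9
add p: window [i, h, h, v, h, i, v, p] (4 distinct), len 8
add g: window [i, v, p, g] (4 distinct), len 4
add h: window [v, p, g, h] (4 distinct), len 4
add g: window [v, p, g, h, g] (4 distinct), len 5
add v: window [v, p, g, h, g, v] (4 distinct), len 6
add g: window [v, p, g, h, g, v, g] (4 distinct), len 7
add p: window [v, p, g, h, g, v, g, p] (4 distinct), len 8
add p: window [v, p, g, h, g, v, g, p, p] (4 distinct), len 9
Longest length with ≤4 distinct: 9.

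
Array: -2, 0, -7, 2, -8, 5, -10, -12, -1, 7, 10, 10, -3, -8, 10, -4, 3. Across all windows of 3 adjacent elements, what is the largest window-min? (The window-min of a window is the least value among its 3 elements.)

7

[-2, 0, -7] → min -7
[0, -7, 2] → min -7
[-7, 2, -8] → min -8
[2, -8, 5] → min -8
[-8, 5, -10] → min -10
[5, -10, -12] → min -12
[-10, -12, -1] → min -12
[-12, -1, 7] → min -12
[-1, 7, 10] → min -1
[7, 10, 10] → min 7
[10, 10, -3] → min -3
[10, -3, -8] → min -8
[-3, -8, 10] → min -8
[-8, 10, -4] → min -8
[10, -4, 3] → min -4
Largest of these is 7.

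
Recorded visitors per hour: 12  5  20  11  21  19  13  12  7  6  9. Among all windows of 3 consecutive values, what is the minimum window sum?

22

(12, 5, 20) → sum 37
(5, 20, 11) → sum 36
(20, 11, 21) → sum 52
(11, 21, 19) → sum 51
(21, 19, 13) → sum 53
(19, 13, 12) → sum 44
(13, 12, 7) → sum 32
(12, 7, 6) → sum 25
(7, 6, 9) → sum 22
Minimum of these is 22.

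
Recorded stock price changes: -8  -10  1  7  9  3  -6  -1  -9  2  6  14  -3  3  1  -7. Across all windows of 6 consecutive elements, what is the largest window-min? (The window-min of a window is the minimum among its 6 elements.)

-8 -10 1 7 9 3 → min -10
-10 1 7 9 3 -6 → min -10
1 7 9 3 -6 -1 → min -6
7 9 3 -6 -1 -9 → min -9
9 3 -6 -1 -9 2 → min -9
3 -6 -1 -9 2 6 → min -9
-6 -1 -9 2 6 14 → min -9
-1 -9 2 6 14 -3 → min -9
-9 2 6 14 -3 3 → min -9
2 6 14 -3 3 1 → min -3
6 14 -3 3 1 -7 → min -7
Largest of these is -3.

-3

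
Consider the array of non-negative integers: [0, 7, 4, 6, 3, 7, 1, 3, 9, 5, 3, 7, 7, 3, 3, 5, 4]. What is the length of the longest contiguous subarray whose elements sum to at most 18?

4

add 0: [0] sum 0, len 1
add 7: [0, 7] sum 7, len 2
add 4: [0, 7, 4] sum 11, len 3
add 6: [0, 7, 4, 6] sum 17, len 4
add 3: [4, 6, 3] sum 13, len 3
add 7: [6, 3, 7] sum 16, len 3
add 1: [6, 3, 7, 1] sum 17, len 4
add 3: [3, 7, 1, 3] sum 14, len 4
add 9: [1, 3, 9] sum 13, len 3
add 5: [1, 3, 9, 5] sum 18, len 4
add 3: [9, 5, 3] sum 17, len 3
add 7: [5, 3, 7] sum 15, len 3
add 7: [3, 7, 7] sum 17, len 3
add 3: [7, 7, 3] sum 17, len 3
add 3: [7, 3, 3] sum 13, len 3
add 5: [7, 3, 3, 5] sum 18, len 4
add 4: [3, 3, 5, 4] sum 15, len 4
Longest length seen: 4.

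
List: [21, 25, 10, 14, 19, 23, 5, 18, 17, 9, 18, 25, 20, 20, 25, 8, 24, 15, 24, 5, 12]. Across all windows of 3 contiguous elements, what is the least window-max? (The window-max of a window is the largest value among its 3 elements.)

Window maxs for each of the 19 positions:
(21, 25, 10) → max 25
(25, 10, 14) → max 25
(10, 14, 19) → max 19
(14, 19, 23) → max 23
(19, 23, 5) → max 23
(23, 5, 18) → max 23
(5, 18, 17) → max 18
(18, 17, 9) → max 18
(17, 9, 18) → max 18
(9, 18, 25) → max 25
(18, 25, 20) → max 25
(25, 20, 20) → max 25
(20, 20, 25) → max 25
(20, 25, 8) → max 25
(25, 8, 24) → max 25
(8, 24, 15) → max 24
(24, 15, 24) → max 24
(15, 24, 5) → max 24
(24, 5, 12) → max 24
Least of these is 18.

18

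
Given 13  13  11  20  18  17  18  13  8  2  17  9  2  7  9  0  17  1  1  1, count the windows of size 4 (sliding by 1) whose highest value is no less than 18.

7

[13, 13, 11, 20] → max 20  ≥ 18 ✓
[13, 11, 20, 18] → max 20  ≥ 18 ✓
[11, 20, 18, 17] → max 20  ≥ 18 ✓
[20, 18, 17, 18] → max 20  ≥ 18 ✓
[18, 17, 18, 13] → max 18  ≥ 18 ✓
[17, 18, 13, 8] → max 18  ≥ 18 ✓
[18, 13, 8, 2] → max 18  ≥ 18 ✓
[13, 8, 2, 17] → max 17
[8, 2, 17, 9] → max 17
[2, 17, 9, 2] → max 17
[17, 9, 2, 7] → max 17
[9, 2, 7, 9] → max 9
[2, 7, 9, 0] → max 9
[7, 9, 0, 17] → max 17
[9, 0, 17, 1] → max 17
[0, 17, 1, 1] → max 17
[17, 1, 1, 1] → max 17
7 windows satisfy the condition.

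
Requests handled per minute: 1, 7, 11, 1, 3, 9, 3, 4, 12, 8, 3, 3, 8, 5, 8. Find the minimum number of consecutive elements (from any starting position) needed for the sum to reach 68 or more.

12

add 1: running sum 1 < 68
add 7: running sum 8 < 68
add 11: running sum 19 < 68
add 1: running sum 20 < 68
add 3: running sum 23 < 68
add 9: running sum 32 < 68
add 3: running sum 35 < 68
add 4: running sum 39 < 68
add 12: running sum 51 < 68
add 8: running sum 59 < 68
add 3: running sum 62 < 68
add 3: running sum 65 < 68
add 8: shortest ending here [7, 11, 1, 3, 9, 3, 4, 12, 8, 3, 3, 8] sum 72, len 12
add 5: shortest ending here [11, 1, 3, 9, 3, 4, 12, 8, 3, 3, 8, 5] sum 70, len 12
add 8: shortest ending here [11, 1, 3, 9, 3, 4, 12, 8, 3, 3, 8, 5, 8] sum 78, len 13
Shortest qualifying length: 12.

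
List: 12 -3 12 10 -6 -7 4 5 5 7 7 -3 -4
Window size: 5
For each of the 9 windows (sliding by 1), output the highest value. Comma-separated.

[12, -3, 12, 10, -6] → max 12
[-3, 12, 10, -6, -7] → max 12
[12, 10, -6, -7, 4] → max 12
[10, -6, -7, 4, 5] → max 10
[-6, -7, 4, 5, 5] → max 5
[-7, 4, 5, 5, 7] → max 7
[4, 5, 5, 7, 7] → max 7
[5, 5, 7, 7, -3] → max 7
[5, 7, 7, -3, -4] → max 7

12, 12, 12, 10, 5, 7, 7, 7, 7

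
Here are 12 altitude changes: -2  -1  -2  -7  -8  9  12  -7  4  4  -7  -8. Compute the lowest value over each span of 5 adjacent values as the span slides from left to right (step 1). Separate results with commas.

Sliding a size-5 window across the 12 values:
[-2, -1, -2, -7, -8] → min -8
[-1, -2, -7, -8, 9] → min -8
[-2, -7, -8, 9, 12] → min -8
[-7, -8, 9, 12, -7] → min -8
[-8, 9, 12, -7, 4] → min -8
[9, 12, -7, 4, 4] → min -7
[12, -7, 4, 4, -7] → min -7
[-7, 4, 4, -7, -8] → min -8

-8, -8, -8, -8, -8, -7, -7, -8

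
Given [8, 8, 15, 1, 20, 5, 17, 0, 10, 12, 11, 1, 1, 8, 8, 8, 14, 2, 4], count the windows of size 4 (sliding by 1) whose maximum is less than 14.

[8, 8, 15, 1] → max 15
[8, 15, 1, 20] → max 20
[15, 1, 20, 5] → max 20
[1, 20, 5, 17] → max 20
[20, 5, 17, 0] → max 20
[5, 17, 0, 10] → max 17
[17, 0, 10, 12] → max 17
[0, 10, 12, 11] → max 12  < 14 ✓
[10, 12, 11, 1] → max 12  < 14 ✓
[12, 11, 1, 1] → max 12  < 14 ✓
[11, 1, 1, 8] → max 11  < 14 ✓
[1, 1, 8, 8] → max 8  < 14 ✓
[1, 8, 8, 8] → max 8  < 14 ✓
[8, 8, 8, 14] → max 14
[8, 8, 14, 2] → max 14
[8, 14, 2, 4] → max 14
6 windows satisfy the condition.

6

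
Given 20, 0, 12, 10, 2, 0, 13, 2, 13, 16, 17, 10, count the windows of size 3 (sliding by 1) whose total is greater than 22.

6

[20, 0, 12] → sum 32  > 22 ✓
[0, 12, 10] → sum 22
[12, 10, 2] → sum 24  > 22 ✓
[10, 2, 0] → sum 12
[2, 0, 13] → sum 15
[0, 13, 2] → sum 15
[13, 2, 13] → sum 28  > 22 ✓
[2, 13, 16] → sum 31  > 22 ✓
[13, 16, 17] → sum 46  > 22 ✓
[16, 17, 10] → sum 43  > 22 ✓
6 windows satisfy the condition.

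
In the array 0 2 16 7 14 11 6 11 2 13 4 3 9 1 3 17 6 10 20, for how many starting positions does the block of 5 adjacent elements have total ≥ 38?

7

(0, 2, 16, 7, 14) → sum 39  ≥ 38 ✓
(2, 16, 7, 14, 11) → sum 50  ≥ 38 ✓
(16, 7, 14, 11, 6) → sum 54  ≥ 38 ✓
(7, 14, 11, 6, 11) → sum 49  ≥ 38 ✓
(14, 11, 6, 11, 2) → sum 44  ≥ 38 ✓
(11, 6, 11, 2, 13) → sum 43  ≥ 38 ✓
(6, 11, 2, 13, 4) → sum 36
(11, 2, 13, 4, 3) → sum 33
(2, 13, 4, 3, 9) → sum 31
(13, 4, 3, 9, 1) → sum 30
(4, 3, 9, 1, 3) → sum 20
(3, 9, 1, 3, 17) → sum 33
(9, 1, 3, 17, 6) → sum 36
(1, 3, 17, 6, 10) → sum 37
(3, 17, 6, 10, 20) → sum 56  ≥ 38 ✓
7 windows satisfy the condition.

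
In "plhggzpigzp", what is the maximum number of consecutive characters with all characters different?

4

[p] len 1
[p, l] len 2
[p, l, h] len 3
[p, l, h, g] len 4
[g] len 1
[g, z] len 2
[g, z, p] len 3
[g, z, p, i] len 4
[z, p, i, g] len 4
[p, i, g, z] len 4
[i, g, z, p] len 4
Longest all-distinct length: 4.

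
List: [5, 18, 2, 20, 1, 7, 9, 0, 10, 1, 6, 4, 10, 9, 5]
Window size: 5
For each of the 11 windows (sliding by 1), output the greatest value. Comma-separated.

[5, 18, 2, 20, 1] → max 20
[18, 2, 20, 1, 7] → max 20
[2, 20, 1, 7, 9] → max 20
[20, 1, 7, 9, 0] → max 20
[1, 7, 9, 0, 10] → max 10
[7, 9, 0, 10, 1] → max 10
[9, 0, 10, 1, 6] → max 10
[0, 10, 1, 6, 4] → max 10
[10, 1, 6, 4, 10] → max 10
[1, 6, 4, 10, 9] → max 10
[6, 4, 10, 9, 5] → max 10

20, 20, 20, 20, 10, 10, 10, 10, 10, 10, 10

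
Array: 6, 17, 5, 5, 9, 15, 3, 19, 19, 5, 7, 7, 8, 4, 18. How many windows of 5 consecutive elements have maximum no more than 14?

1

(6, 17, 5, 5, 9) → max 17
(17, 5, 5, 9, 15) → max 17
(5, 5, 9, 15, 3) → max 15
(5, 9, 15, 3, 19) → max 19
(9, 15, 3, 19, 19) → max 19
(15, 3, 19, 19, 5) → max 19
(3, 19, 19, 5, 7) → max 19
(19, 19, 5, 7, 7) → max 19
(19, 5, 7, 7, 8) → max 19
(5, 7, 7, 8, 4) → max 8  ≤ 14 ✓
(7, 7, 8, 4, 18) → max 18
1 window satisfy the condition.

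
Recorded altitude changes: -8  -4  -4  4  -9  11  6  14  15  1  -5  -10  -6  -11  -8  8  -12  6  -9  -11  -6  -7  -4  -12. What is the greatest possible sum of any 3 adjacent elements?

35

Window sums for each of the 22 positions:
-8 -4 -4 → sum -16
-4 -4 4 → sum -4
-4 4 -9 → sum -9
4 -9 11 → sum 6
-9 11 6 → sum 8
11 6 14 → sum 31
6 14 15 → sum 35
14 15 1 → sum 30
15 1 -5 → sum 11
1 -5 -10 → sum -14
-5 -10 -6 → sum -21
-10 -6 -11 → sum -27
-6 -11 -8 → sum -25
-11 -8 8 → sum -11
-8 8 -12 → sum -12
8 -12 6 → sum 2
-12 6 -9 → sum -15
6 -9 -11 → sum -14
-9 -11 -6 → sum -26
-11 -6 -7 → sum -24
-6 -7 -4 → sum -17
-7 -4 -12 → sum -23
Greatest of these is 35.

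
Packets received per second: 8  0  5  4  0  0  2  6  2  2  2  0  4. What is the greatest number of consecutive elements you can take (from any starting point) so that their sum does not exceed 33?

12

→ 8: sum 8, len 1
→ 0: sum 8, len 2
→ 5: sum 13, len 3
→ 4: sum 17, len 4
→ 0: sum 17, len 5
→ 0: sum 17, len 6
→ 2: sum 19, len 7
→ 6: sum 25, len 8
→ 2: sum 27, len 9
→ 2: sum 29, len 10
→ 2: sum 31, len 11
→ 0: sum 31, len 12
→ 4 (dropped 8): sum 27, len 12
Longest length seen: 12.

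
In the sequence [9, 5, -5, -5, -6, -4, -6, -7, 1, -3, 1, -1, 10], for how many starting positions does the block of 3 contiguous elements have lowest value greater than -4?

3

(9, 5, -5) → min -5
(5, -5, -5) → min -5
(-5, -5, -6) → min -6
(-5, -6, -4) → min -6
(-6, -4, -6) → min -6
(-4, -6, -7) → min -7
(-6, -7, 1) → min -7
(-7, 1, -3) → min -7
(1, -3, 1) → min -3  > -4 ✓
(-3, 1, -1) → min -3  > -4 ✓
(1, -1, 10) → min -1  > -4 ✓
3 windows satisfy the condition.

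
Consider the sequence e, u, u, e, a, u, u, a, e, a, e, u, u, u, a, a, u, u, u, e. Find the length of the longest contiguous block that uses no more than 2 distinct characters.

8

add e: window [e] (1 distinct), len 1
add u: window [e, u] (2 distinct), len 2
add u: window [e, u, u] (2 distinct), len 3
add e: window [e, u, u, e] (2 distinct), len 4
add a: window [e, a] (2 distinct), len 2
add u: window [a, u] (2 distinct), len 2
add u: window [a, u, u] (2 distinct), len 3
add a: window [a, u, u, a] (2 distinct), len 4
add e: window [a, e] (2 distinct), len 2
add a: window [a, e, a] (2 distinct), len 3
add e: window [a, e, a, e] (2 distinct), len 4
add u: window [e, u] (2 distinct), len 2
add u: window [e, u, u] (2 distinct), len 3
add u: window [e, u, u, u] (2 distinct), len 4
add a: window [u, u, u, a] (2 distinct), len 4
add a: window [u, u, u, a, a] (2 distinct), len 5
add u: window [u, u, u, a, a, u] (2 distinct), len 6
add u: window [u, u, u, a, a, u, u] (2 distinct), len 7
add u: window [u, u, u, a, a, u, u, u] (2 distinct), len 8
add e: window [u, u, u, e] (2 distinct), len 4
Longest length with ≤2 distinct: 8.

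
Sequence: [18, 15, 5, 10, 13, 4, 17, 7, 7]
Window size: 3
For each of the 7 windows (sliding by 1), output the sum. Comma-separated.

38, 30, 28, 27, 34, 28, 31

(18, 15, 5) → sum 38
(15, 5, 10) → sum 30
(5, 10, 13) → sum 28
(10, 13, 4) → sum 27
(13, 4, 17) → sum 34
(4, 17, 7) → sum 28
(17, 7, 7) → sum 31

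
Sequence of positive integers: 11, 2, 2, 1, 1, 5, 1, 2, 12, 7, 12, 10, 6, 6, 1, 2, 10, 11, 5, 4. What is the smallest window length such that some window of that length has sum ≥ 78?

11

add 11: running sum 11 < 78
add 2: running sum 13 < 78
add 2: running sum 15 < 78
add 1: running sum 16 < 78
add 1: running sum 17 < 78
add 5: running sum 22 < 78
add 1: running sum 23 < 78
add 2: running sum 25 < 78
add 12: running sum 37 < 78
add 7: running sum 44 < 78
add 12: running sum 56 < 78
add 10: running sum 66 < 78
add 6: running sum 72 < 78
end 13: [11, 2, 2, 1, 1, 5, 1, 2, 12, 7, 12, 10, 6, 6] sum 78, len 14
end 14: [11, 2, 2, 1, 1, 5, 1, 2, 12, 7, 12, 10, 6, 6, 1] sum 79, len 15
end 15: [11, 2, 2, 1, 1, 5, 1, 2, 12, 7, 12, 10, 6, 6, 1, 2] sum 81, len 16
end 16: [2, 1, 1, 5, 1, 2, 12, 7, 12, 10, 6, 6, 1, 2, 10] sum 78, len 15
end 17: [2, 12, 7, 12, 10, 6, 6, 1, 2, 10, 11] sum 79, len 11
end 18: [12, 7, 12, 10, 6, 6, 1, 2, 10, 11, 5] sum 82, len 11
end 19: [12, 7, 12, 10, 6, 6, 1, 2, 10, 11, 5, 4] sum 86, len 12
Shortest qualifying length: 11.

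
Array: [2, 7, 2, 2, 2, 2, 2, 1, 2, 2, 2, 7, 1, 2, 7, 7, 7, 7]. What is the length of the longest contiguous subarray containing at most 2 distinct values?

add 2: window [2] (1 distinct), len 1
add 7: window [2, 7] (2 distinct), len 2
add 2: window [2, 7, 2] (2 distinct), len 3
add 2: window [2, 7, 2, 2] (2 distinct), len 4
add 2: window [2, 7, 2, 2, 2] (2 distinct), len 5
add 2: window [2, 7, 2, 2, 2, 2] (2 distinct), len 6
add 2: window [2, 7, 2, 2, 2, 2, 2] (2 distinct), len 7
add 1: window [2, 2, 2, 2, 2, 1] (2 distinct), len 6
add 2: window [2, 2, 2, 2, 2, 1, 2] (2 distinct), len 7
add 2: window [2, 2, 2, 2, 2, 1, 2, 2] (2 distinct), len 8
add 2: window [2, 2, 2, 2, 2, 1, 2, 2, 2] (2 distinct), len 9
add 7: window [2, 2, 2, 7] (2 distinct), len 4
add 1: window [7, 1] (2 distinct), len 2
add 2: window [1, 2] (2 distinct), len 2
add 7: window [2, 7] (2 distinct), len 2
add 7: window [2, 7, 7] (2 distinct), len 3
add 7: window [2, 7, 7, 7] (2 distinct), len 4
add 7: window [2, 7, 7, 7, 7] (2 distinct), len 5
Longest length with ≤2 distinct: 9.

9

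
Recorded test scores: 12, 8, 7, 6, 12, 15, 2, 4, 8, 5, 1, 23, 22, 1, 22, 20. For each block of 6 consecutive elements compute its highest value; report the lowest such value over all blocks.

Each size-6 window and its max:
(12, 8, 7, 6, 12, 15) → max 15
(8, 7, 6, 12, 15, 2) → max 15
(7, 6, 12, 15, 2, 4) → max 15
(6, 12, 15, 2, 4, 8) → max 15
(12, 15, 2, 4, 8, 5) → max 15
(15, 2, 4, 8, 5, 1) → max 15
(2, 4, 8, 5, 1, 23) → max 23
(4, 8, 5, 1, 23, 22) → max 23
(8, 5, 1, 23, 22, 1) → max 23
(5, 1, 23, 22, 1, 22) → max 23
(1, 23, 22, 1, 22, 20) → max 23
Lowest of these is 15.

15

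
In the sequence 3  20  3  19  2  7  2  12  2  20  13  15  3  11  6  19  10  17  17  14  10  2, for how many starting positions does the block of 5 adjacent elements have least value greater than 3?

4

(3, 20, 3, 19, 2) → min 2
(20, 3, 19, 2, 7) → min 2
(3, 19, 2, 7, 2) → min 2
(19, 2, 7, 2, 12) → min 2
(2, 7, 2, 12, 2) → min 2
(7, 2, 12, 2, 20) → min 2
(2, 12, 2, 20, 13) → min 2
(12, 2, 20, 13, 15) → min 2
(2, 20, 13, 15, 3) → min 2
(20, 13, 15, 3, 11) → min 3
(13, 15, 3, 11, 6) → min 3
(15, 3, 11, 6, 19) → min 3
(3, 11, 6, 19, 10) → min 3
(11, 6, 19, 10, 17) → min 6  > 3 ✓
(6, 19, 10, 17, 17) → min 6  > 3 ✓
(19, 10, 17, 17, 14) → min 10  > 3 ✓
(10, 17, 17, 14, 10) → min 10  > 3 ✓
(17, 17, 14, 10, 2) → min 2
4 windows satisfy the condition.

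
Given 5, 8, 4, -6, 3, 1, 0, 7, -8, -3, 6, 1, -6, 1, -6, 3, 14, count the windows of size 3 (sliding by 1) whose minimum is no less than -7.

12

(5, 8, 4) → min 4  ≥ -7 ✓
(8, 4, -6) → min -6  ≥ -7 ✓
(4, -6, 3) → min -6  ≥ -7 ✓
(-6, 3, 1) → min -6  ≥ -7 ✓
(3, 1, 0) → min 0  ≥ -7 ✓
(1, 0, 7) → min 0  ≥ -7 ✓
(0, 7, -8) → min -8
(7, -8, -3) → min -8
(-8, -3, 6) → min -8
(-3, 6, 1) → min -3  ≥ -7 ✓
(6, 1, -6) → min -6  ≥ -7 ✓
(1, -6, 1) → min -6  ≥ -7 ✓
(-6, 1, -6) → min -6  ≥ -7 ✓
(1, -6, 3) → min -6  ≥ -7 ✓
(-6, 3, 14) → min -6  ≥ -7 ✓
12 windows satisfy the condition.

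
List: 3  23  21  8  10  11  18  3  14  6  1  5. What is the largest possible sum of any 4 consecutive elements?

62

Window sums for each of the 9 positions:
[3, 23, 21, 8] → sum 55
[23, 21, 8, 10] → sum 62
[21, 8, 10, 11] → sum 50
[8, 10, 11, 18] → sum 47
[10, 11, 18, 3] → sum 42
[11, 18, 3, 14] → sum 46
[18, 3, 14, 6] → sum 41
[3, 14, 6, 1] → sum 24
[14, 6, 1, 5] → sum 26
Largest of these is 62.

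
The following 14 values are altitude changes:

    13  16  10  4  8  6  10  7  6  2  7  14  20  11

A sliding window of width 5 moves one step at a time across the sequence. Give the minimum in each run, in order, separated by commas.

4, 4, 4, 4, 6, 2, 2, 2, 2, 2

[13, 16, 10, 4, 8] → min 4
[16, 10, 4, 8, 6] → min 4
[10, 4, 8, 6, 10] → min 4
[4, 8, 6, 10, 7] → min 4
[8, 6, 10, 7, 6] → min 6
[6, 10, 7, 6, 2] → min 2
[10, 7, 6, 2, 7] → min 2
[7, 6, 2, 7, 14] → min 2
[6, 2, 7, 14, 20] → min 2
[2, 7, 14, 20, 11] → min 2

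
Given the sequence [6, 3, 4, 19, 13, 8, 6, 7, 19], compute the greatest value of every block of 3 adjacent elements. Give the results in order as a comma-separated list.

6, 19, 19, 19, 13, 8, 19

(6, 3, 4) → max 6
(3, 4, 19) → max 19
(4, 19, 13) → max 19
(19, 13, 8) → max 19
(13, 8, 6) → max 13
(8, 6, 7) → max 8
(6, 7, 19) → max 19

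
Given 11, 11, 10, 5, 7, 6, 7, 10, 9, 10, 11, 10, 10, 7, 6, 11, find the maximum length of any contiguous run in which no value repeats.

5

[11] len 1
[11] len 1
[11, 10] len 2
[11, 10, 5] len 3
[11, 10, 5, 7] len 4
[11, 10, 5, 7, 6] len 5
[6, 7] len 2
[6, 7, 10] len 3
[6, 7, 10, 9] len 4
[9, 10] len 2
[9, 10, 11] len 3
[11, 10] len 2
[10] len 1
[10, 7] len 2
[10, 7, 6] len 3
[10, 7, 6, 11] len 4
Longest all-distinct length: 5.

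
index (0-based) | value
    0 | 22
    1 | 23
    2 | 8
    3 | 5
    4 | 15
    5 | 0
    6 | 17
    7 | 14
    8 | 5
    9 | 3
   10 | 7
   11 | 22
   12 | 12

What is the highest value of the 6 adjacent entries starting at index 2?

17

Elements at indices 2..7: 8, 5, 15, 0, 17, 14
max(8, 5, 15, 0, 17, 14) = 17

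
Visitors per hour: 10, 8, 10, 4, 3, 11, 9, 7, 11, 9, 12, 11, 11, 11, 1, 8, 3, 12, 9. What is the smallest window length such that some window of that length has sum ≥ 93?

add 10: running sum 10 < 93
add 8: running sum 18 < 93
add 10: running sum 28 < 93
add 4: running sum 32 < 93
add 3: running sum 35 < 93
add 11: running sum 46 < 93
add 9: running sum 55 < 93
add 7: running sum 62 < 93
add 11: running sum 73 < 93
add 9: running sum 82 < 93
add 12: shortest ending here [10, 8, 10, 4, 3, 11, 9, 7, 11, 9, 12] sum 94, len 11
add 11: shortest ending here [8, 10, 4, 3, 11, 9, 7, 11, 9, 12, 11] sum 95, len 11
add 11: shortest ending here [10, 4, 3, 11, 9, 7, 11, 9, 12, 11, 11] sum 98, len 11
add 11: shortest ending here [3, 11, 9, 7, 11, 9, 12, 11, 11, 11] sum 95, len 10
add 1: shortest ending here [11, 9, 7, 11, 9, 12, 11, 11, 11, 1] sum 93, len 10
add 8: shortest ending here [11, 9, 7, 11, 9, 12, 11, 11, 11, 1, 8] sum 101, len 11
add 3: shortest ending here [9, 7, 11, 9, 12, 11, 11, 11, 1, 8, 3] sum 93, len 11
add 12: shortest ending here [7, 11, 9, 12, 11, 11, 11, 1, 8, 3, 12] sum 96, len 11
add 9: shortest ending here [11, 9, 12, 11, 11, 11, 1, 8, 3, 12, 9] sum 98, len 11
Shortest qualifying length: 10.

10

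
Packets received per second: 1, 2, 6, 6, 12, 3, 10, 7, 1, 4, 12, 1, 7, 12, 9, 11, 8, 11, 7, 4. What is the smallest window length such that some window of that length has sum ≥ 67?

8

add 1: running sum 1 < 67
add 2: running sum 3 < 67
add 6: running sum 9 < 67
add 6: running sum 15 < 67
add 12: running sum 27 < 67
add 3: running sum 30 < 67
add 10: running sum 40 < 67
add 7: running sum 47 < 67
add 1: running sum 48 < 67
add 4: running sum 52 < 67
add 12: running sum 64 < 67
add 1: running sum 65 < 67
add 7: shortest ending here [6, 6, 12, 3, 10, 7, 1, 4, 12, 1, 7] sum 69, len 11
add 12: shortest ending here [12, 3, 10, 7, 1, 4, 12, 1, 7, 12] sum 69, len 10
add 9: shortest ending here [12, 3, 10, 7, 1, 4, 12, 1, 7, 12, 9] sum 78, len 11
add 11: shortest ending here [10, 7, 1, 4, 12, 1, 7, 12, 9, 11] sum 74, len 10
add 8: shortest ending here [7, 1, 4, 12, 1, 7, 12, 9, 11, 8] sum 72, len 10
add 11: shortest ending here [12, 1, 7, 12, 9, 11, 8, 11] sum 71, len 8
add 7: shortest ending here [12, 1, 7, 12, 9, 11, 8, 11, 7] sum 78, len 9
add 4: shortest ending here [7, 12, 9, 11, 8, 11, 7, 4] sum 69, len 8
Shortest qualifying length: 8.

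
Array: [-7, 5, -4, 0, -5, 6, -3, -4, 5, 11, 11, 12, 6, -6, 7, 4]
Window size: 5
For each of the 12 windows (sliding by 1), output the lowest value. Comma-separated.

(-7, 5, -4, 0, -5) → min -7
(5, -4, 0, -5, 6) → min -5
(-4, 0, -5, 6, -3) → min -5
(0, -5, 6, -3, -4) → min -5
(-5, 6, -3, -4, 5) → min -5
(6, -3, -4, 5, 11) → min -4
(-3, -4, 5, 11, 11) → min -4
(-4, 5, 11, 11, 12) → min -4
(5, 11, 11, 12, 6) → min 5
(11, 11, 12, 6, -6) → min -6
(11, 12, 6, -6, 7) → min -6
(12, 6, -6, 7, 4) → min -6

-7, -5, -5, -5, -5, -4, -4, -4, 5, -6, -6, -6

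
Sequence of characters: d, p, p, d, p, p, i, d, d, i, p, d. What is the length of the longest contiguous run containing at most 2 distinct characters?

6

Extend right; when distinct count exceeds 2, shrink from the left:
add d: window [d] (1 distinct), len 1
add p: window [d, p] (2 distinct), len 2
add p: window [d, p, p] (2 distinct), len 3
add d: window [d, p, p, d] (2 distinct), len 4
add p: window [d, p, p, d, p] (2 distinct), len 5
add p: window [d, p, p, d, p, p] (2 distinct), len 6
add i: window [p, p, i] (2 distinct), len 3
add d: window [i, d] (2 distinct), len 2
add d: window [i, d, d] (2 distinct), len 3
add i: window [i, d, d, i] (2 distinct), len 4
add p: window [i, p] (2 distinct), len 2
add d: window [p, d] (2 distinct), len 2
Longest length with ≤2 distinct: 6.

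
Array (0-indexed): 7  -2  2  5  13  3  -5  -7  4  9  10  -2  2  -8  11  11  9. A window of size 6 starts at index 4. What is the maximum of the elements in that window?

13

Elements at indices 4..9: 13, 3, -5, -7, 4, 9
max(13, 3, -5, -7, 4, 9) = 13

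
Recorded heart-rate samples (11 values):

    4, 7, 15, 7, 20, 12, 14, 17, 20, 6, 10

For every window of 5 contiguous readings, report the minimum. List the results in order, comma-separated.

4 7 15 7 20 → min 4
7 15 7 20 12 → min 7
15 7 20 12 14 → min 7
7 20 12 14 17 → min 7
20 12 14 17 20 → min 12
12 14 17 20 6 → min 6
14 17 20 6 10 → min 6

4, 7, 7, 7, 12, 6, 6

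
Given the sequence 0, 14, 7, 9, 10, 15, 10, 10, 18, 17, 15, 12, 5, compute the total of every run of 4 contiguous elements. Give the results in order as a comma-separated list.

30, 40, 41, 44, 45, 53, 55, 60, 62, 49

0 14 7 9 → sum 30
14 7 9 10 → sum 40
7 9 10 15 → sum 41
9 10 15 10 → sum 44
10 15 10 10 → sum 45
15 10 10 18 → sum 53
10 10 18 17 → sum 55
10 18 17 15 → sum 60
18 17 15 12 → sum 62
17 15 12 5 → sum 49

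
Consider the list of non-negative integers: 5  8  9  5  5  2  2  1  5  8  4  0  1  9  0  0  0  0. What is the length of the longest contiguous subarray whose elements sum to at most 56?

Extend to the right; shrink from the left whenever the sum exceeds 56:
→ 5: sum 5, len 1
→ 8: sum 13, len 2
→ 9: sum 22, len 3
→ 5: sum 27, len 4
→ 5: sum 32, len 5
→ 2: sum 34, len 6
→ 2: sum 36, len 7
→ 1: sum 37, len 8
→ 5: sum 42, len 9
→ 8: sum 50, len 10
→ 4: sum 54, len 11
→ 0: sum 54, len 12
→ 1: sum 55, len 13
→ 9 (dropped 5, 8): sum 51, len 12
→ 0: sum 51, len 13
→ 0: sum 51, len 14
→ 0: sum 51, len 15
→ 0: sum 51, len 16
Longest length seen: 16.

16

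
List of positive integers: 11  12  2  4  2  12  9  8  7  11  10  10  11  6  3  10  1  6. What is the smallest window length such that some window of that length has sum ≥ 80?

add 11: running sum 11 < 80
add 12: running sum 23 < 80
add 2: running sum 25 < 80
add 4: running sum 29 < 80
add 2: running sum 31 < 80
add 12: running sum 43 < 80
add 9: running sum 52 < 80
add 8: running sum 60 < 80
add 7: running sum 67 < 80
add 11: running sum 78 < 80
add 10: shortest ending here [11, 12, 2, 4, 2, 12, 9, 8, 7, 11, 10] sum 88, len 11
add 10: shortest ending here [12, 2, 4, 2, 12, 9, 8, 7, 11, 10, 10] sum 87, len 11
add 11: shortest ending here [2, 12, 9, 8, 7, 11, 10, 10, 11] sum 80, len 9
add 6: shortest ending here [12, 9, 8, 7, 11, 10, 10, 11, 6] sum 84, len 9
add 3: shortest ending here [12, 9, 8, 7, 11, 10, 10, 11, 6, 3] sum 87, len 10
add 10: shortest ending here [9, 8, 7, 11, 10, 10, 11, 6, 3, 10] sum 85, len 10
add 1: shortest ending here [9, 8, 7, 11, 10, 10, 11, 6, 3, 10, 1] sum 86, len 11
add 6: shortest ending here [8, 7, 11, 10, 10, 11, 6, 3, 10, 1, 6] sum 83, len 11
Shortest qualifying length: 9.

9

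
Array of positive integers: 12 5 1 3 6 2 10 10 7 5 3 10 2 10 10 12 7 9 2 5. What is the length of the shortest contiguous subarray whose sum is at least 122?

add 12: running sum 12 < 122
add 5: running sum 17 < 122
add 1: running sum 18 < 122
add 3: running sum 21 < 122
add 6: running sum 27 < 122
add 2: running sum 29 < 122
add 10: running sum 39 < 122
add 10: running sum 49 < 122
add 7: running sum 56 < 122
add 5: running sum 61 < 122
add 3: running sum 64 < 122
add 10: running sum 74 < 122
add 2: running sum 76 < 122
add 10: running sum 86 < 122
add 10: running sum 96 < 122
add 12: running sum 108 < 122
add 7: running sum 115 < 122
end 17: [12, 5, 1, 3, 6, 2, 10, 10, 7, 5, 3, 10, 2, 10, 10, 12, 7, 9] sum 124, len 18
end 18: [12, 5, 1, 3, 6, 2, 10, 10, 7, 5, 3, 10, 2, 10, 10, 12, 7, 9, 2] sum 126, len 19
end 19: [12, 5, 1, 3, 6, 2, 10, 10, 7, 5, 3, 10, 2, 10, 10, 12, 7, 9, 2, 5] sum 131, len 20
Shortest qualifying length: 18.

18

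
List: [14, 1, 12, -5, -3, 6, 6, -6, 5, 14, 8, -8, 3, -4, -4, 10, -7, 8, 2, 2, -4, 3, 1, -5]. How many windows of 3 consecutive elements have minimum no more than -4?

18

14 1 12 → min 1
1 12 -5 → min -5  ≤ -4 ✓
12 -5 -3 → min -5  ≤ -4 ✓
-5 -3 6 → min -5  ≤ -4 ✓
-3 6 6 → min -3
6 6 -6 → min -6  ≤ -4 ✓
6 -6 5 → min -6  ≤ -4 ✓
-6 5 14 → min -6  ≤ -4 ✓
5 14 8 → min 5
14 8 -8 → min -8  ≤ -4 ✓
8 -8 3 → min -8  ≤ -4 ✓
-8 3 -4 → min -8  ≤ -4 ✓
3 -4 -4 → min -4  ≤ -4 ✓
-4 -4 10 → min -4  ≤ -4 ✓
-4 10 -7 → min -7  ≤ -4 ✓
10 -7 8 → min -7  ≤ -4 ✓
-7 8 2 → min -7  ≤ -4 ✓
8 2 2 → min 2
2 2 -4 → min -4  ≤ -4 ✓
2 -4 3 → min -4  ≤ -4 ✓
-4 3 1 → min -4  ≤ -4 ✓
3 1 -5 → min -5  ≤ -4 ✓
18 windows satisfy the condition.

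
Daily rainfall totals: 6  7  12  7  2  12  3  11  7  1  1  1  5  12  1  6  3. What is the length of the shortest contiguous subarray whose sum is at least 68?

add 6: running sum 6 < 68
add 7: running sum 13 < 68
add 12: running sum 25 < 68
add 7: running sum 32 < 68
add 2: running sum 34 < 68
add 12: running sum 46 < 68
add 3: running sum 49 < 68
add 11: running sum 60 < 68
add 7: running sum 67 < 68
end 9: [6, 7, 12, 7, 2, 12, 3, 11, 7, 1] sum 68, len 10
end 10: [6, 7, 12, 7, 2, 12, 3, 11, 7, 1, 1] sum 69, len 11
end 11: [6, 7, 12, 7, 2, 12, 3, 11, 7, 1, 1, 1] sum 70, len 12
end 12: [7, 12, 7, 2, 12, 3, 11, 7, 1, 1, 1, 5] sum 69, len 12
end 13: [12, 7, 2, 12, 3, 11, 7, 1, 1, 1, 5, 12] sum 74, len 12
end 14: [12, 7, 2, 12, 3, 11, 7, 1, 1, 1, 5, 12, 1] sum 75, len 13
end 15: [7, 2, 12, 3, 11, 7, 1, 1, 1, 5, 12, 1, 6] sum 69, len 13
end 16: [7, 2, 12, 3, 11, 7, 1, 1, 1, 5, 12, 1, 6, 3] sum 72, len 14
Shortest qualifying length: 10.

10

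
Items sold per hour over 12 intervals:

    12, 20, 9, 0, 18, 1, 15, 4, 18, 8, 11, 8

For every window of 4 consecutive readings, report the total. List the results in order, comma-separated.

41, 47, 28, 34, 38, 38, 45, 41, 45

Sliding a size-4 window across the 12 values:
[12, 20, 9, 0] → sum 41
[20, 9, 0, 18] → sum 47
[9, 0, 18, 1] → sum 28
[0, 18, 1, 15] → sum 34
[18, 1, 15, 4] → sum 38
[1, 15, 4, 18] → sum 38
[15, 4, 18, 8] → sum 45
[4, 18, 8, 11] → sum 41
[18, 8, 11, 8] → sum 45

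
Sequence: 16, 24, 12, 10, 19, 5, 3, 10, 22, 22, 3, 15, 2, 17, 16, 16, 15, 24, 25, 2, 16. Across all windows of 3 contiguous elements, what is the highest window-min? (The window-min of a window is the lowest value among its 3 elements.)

16

(16, 24, 12) → min 12
(24, 12, 10) → min 10
(12, 10, 19) → min 10
(10, 19, 5) → min 5
(19, 5, 3) → min 3
(5, 3, 10) → min 3
(3, 10, 22) → min 3
(10, 22, 22) → min 10
(22, 22, 3) → min 3
(22, 3, 15) → min 3
(3, 15, 2) → min 2
(15, 2, 17) → min 2
(2, 17, 16) → min 2
(17, 16, 16) → min 16
(16, 16, 15) → min 15
(16, 15, 24) → min 15
(15, 24, 25) → min 15
(24, 25, 2) → min 2
(25, 2, 16) → min 2
Highest of these is 16.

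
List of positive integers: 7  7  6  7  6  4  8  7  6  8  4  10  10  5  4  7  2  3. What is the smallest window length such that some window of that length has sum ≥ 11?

add 7: running sum 7 < 11
end 1: [7, 7] sum 14, len 2
end 2: [7, 6] sum 13, len 2
end 3: [6, 7] sum 13, len 2
end 4: [7, 6] sum 13, len 2
end 5: [7, 6, 4] sum 17, len 3
end 6: [4, 8] sum 12, len 2
end 7: [8, 7] sum 15, len 2
end 8: [7, 6] sum 13, len 2
end 9: [6, 8] sum 14, len 2
end 10: [8, 4] sum 12, len 2
end 11: [4, 10] sum 14, len 2
end 12: [10, 10] sum 20, len 2
end 13: [10, 5] sum 15, len 2
end 14: [10, 5, 4] sum 19, len 3
end 15: [4, 7] sum 11, len 2
end 16: [4, 7, 2] sum 13, len 3
end 17: [7, 2, 3] sum 12, len 3
Shortest qualifying length: 2.

2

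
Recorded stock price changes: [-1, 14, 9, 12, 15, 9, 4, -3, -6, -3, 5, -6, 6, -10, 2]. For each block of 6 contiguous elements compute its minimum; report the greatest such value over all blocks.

4

-1 14 9 12 15 9 → min -1
14 9 12 15 9 4 → min 4
9 12 15 9 4 -3 → min -3
12 15 9 4 -3 -6 → min -6
15 9 4 -3 -6 -3 → min -6
9 4 -3 -6 -3 5 → min -6
4 -3 -6 -3 5 -6 → min -6
-3 -6 -3 5 -6 6 → min -6
-6 -3 5 -6 6 -10 → min -10
-3 5 -6 6 -10 2 → min -10
Greatest of these is 4.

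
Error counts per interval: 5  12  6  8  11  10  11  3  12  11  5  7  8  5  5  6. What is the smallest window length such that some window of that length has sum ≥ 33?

4

add 5: running sum 5 < 33
add 12: running sum 17 < 33
add 6: running sum 23 < 33
add 8: running sum 31 < 33
end 4: [12, 6, 8, 11] sum 37, len 4
end 5: [6, 8, 11, 10] sum 35, len 4
end 6: [8, 11, 10, 11] sum 40, len 4
end 7: [11, 10, 11, 3] sum 35, len 4
end 8: [10, 11, 3, 12] sum 36, len 4
end 9: [11, 3, 12, 11] sum 37, len 4
end 10: [11, 3, 12, 11, 5] sum 42, len 5
end 11: [12, 11, 5, 7] sum 35, len 4
end 12: [12, 11, 5, 7, 8] sum 43, len 5
end 13: [11, 5, 7, 8, 5] sum 36, len 5
end 14: [11, 5, 7, 8, 5, 5] sum 41, len 6
end 15: [5, 7, 8, 5, 5, 6] sum 36, len 6
Shortest qualifying length: 4.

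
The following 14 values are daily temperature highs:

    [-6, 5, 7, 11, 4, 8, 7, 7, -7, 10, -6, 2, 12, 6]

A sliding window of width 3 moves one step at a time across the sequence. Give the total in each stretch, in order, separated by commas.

-6 5 7 → sum 6
5 7 11 → sum 23
7 11 4 → sum 22
11 4 8 → sum 23
4 8 7 → sum 19
8 7 7 → sum 22
7 7 -7 → sum 7
7 -7 10 → sum 10
-7 10 -6 → sum -3
10 -6 2 → sum 6
-6 2 12 → sum 8
2 12 6 → sum 20

6, 23, 22, 23, 19, 22, 7, 10, -3, 6, 8, 20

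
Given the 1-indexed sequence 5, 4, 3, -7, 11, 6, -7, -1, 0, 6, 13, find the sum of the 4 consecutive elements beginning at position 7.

-2

Elements at indices 7..10: -7, -1, 0, 6
sum(-7, -1, 0, 6) = -2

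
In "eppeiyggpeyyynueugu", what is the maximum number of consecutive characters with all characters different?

5

add e: [e] len 1
add p: [e, p] len 2
add p (repeat p, move left end past it): [p] len 1
add e: [p, e] len 2
add i: [p, e, i] len 3
add y: [p, e, i, y] len 4
add g: [p, e, i, y, g] len 5
add g (repeat g, move left end past it): [g] len 1
add p: [g, p] len 2
add e: [g, p, e] len 3
add y: [g, p, e, y] len 4
add y (repeat y, move left end past it): [y] len 1
add y (repeat y, move left end past it): [y] len 1
add n: [y, n] len 2
add u: [y, n, u] len 3
add e: [y, n, u, e] len 4
add u (repeat u, move left end past it): [e, u] len 2
add g: [e, u, g] len 3
add u (repeat u, move left end past it): [g, u] len 2
Longest all-distinct length: 5.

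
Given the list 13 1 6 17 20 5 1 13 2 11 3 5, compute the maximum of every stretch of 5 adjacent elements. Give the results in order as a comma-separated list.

20, 20, 20, 20, 20, 13, 13, 13

(13, 1, 6, 17, 20) → max 20
(1, 6, 17, 20, 5) → max 20
(6, 17, 20, 5, 1) → max 20
(17, 20, 5, 1, 13) → max 20
(20, 5, 1, 13, 2) → max 20
(5, 1, 13, 2, 11) → max 13
(1, 13, 2, 11, 3) → max 13
(13, 2, 11, 3, 5) → max 13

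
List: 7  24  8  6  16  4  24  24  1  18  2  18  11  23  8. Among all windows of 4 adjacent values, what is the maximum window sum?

7 24 8 6 → sum 45
24 8 6 16 → sum 54
8 6 16 4 → sum 34
6 16 4 24 → sum 50
16 4 24 24 → sum 68
4 24 24 1 → sum 53
24 24 1 18 → sum 67
24 1 18 2 → sum 45
1 18 2 18 → sum 39
18 2 18 11 → sum 49
2 18 11 23 → sum 54
18 11 23 8 → sum 60
Maximum of these is 68.

68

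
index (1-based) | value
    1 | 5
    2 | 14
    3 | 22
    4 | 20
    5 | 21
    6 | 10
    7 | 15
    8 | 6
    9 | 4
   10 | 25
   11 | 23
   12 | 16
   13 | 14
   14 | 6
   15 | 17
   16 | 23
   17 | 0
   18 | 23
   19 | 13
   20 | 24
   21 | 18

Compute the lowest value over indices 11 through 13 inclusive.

14

Elements at indices 11..13: 23, 16, 14
min(23, 16, 14) = 14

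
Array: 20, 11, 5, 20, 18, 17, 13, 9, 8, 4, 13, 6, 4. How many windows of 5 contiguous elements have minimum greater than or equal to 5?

5

[20, 11, 5, 20, 18] → min 5  ≥ 5 ✓
[11, 5, 20, 18, 17] → min 5  ≥ 5 ✓
[5, 20, 18, 17, 13] → min 5  ≥ 5 ✓
[20, 18, 17, 13, 9] → min 9  ≥ 5 ✓
[18, 17, 13, 9, 8] → min 8  ≥ 5 ✓
[17, 13, 9, 8, 4] → min 4
[13, 9, 8, 4, 13] → min 4
[9, 8, 4, 13, 6] → min 4
[8, 4, 13, 6, 4] → min 4
5 windows satisfy the condition.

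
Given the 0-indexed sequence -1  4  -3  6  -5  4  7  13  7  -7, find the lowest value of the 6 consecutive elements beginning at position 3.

-5

Elements at indices 3..8: 6, -5, 4, 7, 13, 7
min(6, -5, 4, 7, 13, 7) = -5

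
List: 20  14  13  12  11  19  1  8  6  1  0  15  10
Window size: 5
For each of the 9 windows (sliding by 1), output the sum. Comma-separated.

[20, 14, 13, 12, 11] → sum 70
[14, 13, 12, 11, 19] → sum 69
[13, 12, 11, 19, 1] → sum 56
[12, 11, 19, 1, 8] → sum 51
[11, 19, 1, 8, 6] → sum 45
[19, 1, 8, 6, 1] → sum 35
[1, 8, 6, 1, 0] → sum 16
[8, 6, 1, 0, 15] → sum 30
[6, 1, 0, 15, 10] → sum 32

70, 69, 56, 51, 45, 35, 16, 30, 32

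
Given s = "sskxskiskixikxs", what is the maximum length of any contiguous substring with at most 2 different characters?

add s: window [s] (1 distinct), len 1
add s: window [s, s] (1 distinct), len 2
add k: window [s, s, k] (2 distinct), len 3
add x: window [k, x] (2 distinct), len 2
add s: window [x, s] (2 distinct), len 2
add k: window [s, k] (2 distinct), len 2
add i: window [k, i] (2 distinct), len 2
add s: window [i, s] (2 distinct), len 2
add k: window [s, k] (2 distinct), len 2
add i: window [k, i] (2 distinct), len 2
add x: window [i, x] (2 distinct), len 2
add i: window [i, x, i] (2 distinct), len 3
add k: window [i, k] (2 distinct), len 2
add x: window [k, x] (2 distinct), len 2
add s: window [x, s] (2 distinct), len 2
Longest length with ≤2 distinct: 3.

3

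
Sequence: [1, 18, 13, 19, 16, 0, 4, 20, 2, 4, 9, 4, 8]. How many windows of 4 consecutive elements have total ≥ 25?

9

(1, 18, 13, 19) → sum 51  ≥ 25 ✓
(18, 13, 19, 16) → sum 66  ≥ 25 ✓
(13, 19, 16, 0) → sum 48  ≥ 25 ✓
(19, 16, 0, 4) → sum 39  ≥ 25 ✓
(16, 0, 4, 20) → sum 40  ≥ 25 ✓
(0, 4, 20, 2) → sum 26  ≥ 25 ✓
(4, 20, 2, 4) → sum 30  ≥ 25 ✓
(20, 2, 4, 9) → sum 35  ≥ 25 ✓
(2, 4, 9, 4) → sum 19
(4, 9, 4, 8) → sum 25  ≥ 25 ✓
9 windows satisfy the condition.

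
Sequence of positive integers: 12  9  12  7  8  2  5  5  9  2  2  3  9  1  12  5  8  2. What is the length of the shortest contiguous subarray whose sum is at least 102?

16

Extend right; whenever the sum reaches 102, record the length and shrink from the left:
add 12: running sum 12 < 102
add 9: running sum 21 < 102
add 12: running sum 33 < 102
add 7: running sum 40 < 102
add 8: running sum 48 < 102
add 2: running sum 50 < 102
add 5: running sum 55 < 102
add 5: running sum 60 < 102
add 9: running sum 69 < 102
add 2: running sum 71 < 102
add 2: running sum 73 < 102
add 3: running sum 76 < 102
add 9: running sum 85 < 102
add 1: running sum 86 < 102
add 12: running sum 98 < 102
end 15: [12, 9, 12, 7, 8, 2, 5, 5, 9, 2, 2, 3, 9, 1, 12, 5] sum 103, len 16
end 16: [12, 9, 12, 7, 8, 2, 5, 5, 9, 2, 2, 3, 9, 1, 12, 5, 8] sum 111, len 17
end 17: [12, 9, 12, 7, 8, 2, 5, 5, 9, 2, 2, 3, 9, 1, 12, 5, 8, 2] sum 113, len 18
Shortest qualifying length: 16.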